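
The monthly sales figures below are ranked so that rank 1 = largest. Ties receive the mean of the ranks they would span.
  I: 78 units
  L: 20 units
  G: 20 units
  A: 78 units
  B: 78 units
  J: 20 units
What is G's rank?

Sorted (descending): 78, 78, 78, 20, 20, 20
The 3 values of 78 occupy positions 1–3 → average rank 2.
The 3 values of 20 occupy positions 4–6 → average rank 5.
G has value 20 units → rank 5.

5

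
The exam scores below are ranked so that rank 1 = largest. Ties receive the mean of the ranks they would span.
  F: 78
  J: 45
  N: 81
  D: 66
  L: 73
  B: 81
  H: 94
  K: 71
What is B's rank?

Sorted (descending): 94, 81, 81, 78, 73, 71, 66, 45
The 2 values of 81 occupy positions 2–3 → average rank (2+3)/2 = 2.5.
B has value 81 → rank 2.5.

2.5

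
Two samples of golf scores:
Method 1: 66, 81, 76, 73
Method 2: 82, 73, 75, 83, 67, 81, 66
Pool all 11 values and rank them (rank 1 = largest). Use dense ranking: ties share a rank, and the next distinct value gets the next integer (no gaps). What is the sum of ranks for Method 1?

Sorted (descending): 83, 82, 81, 81, 76, 75, 73, 73, 67, 66, 66
The 2 values of 81 share dense rank 3.
The 2 values of 73 share dense rank 6.
The 2 values of 66 share dense rank 8.
Remaining distinct values take the next consecutive integers.
Method 1 values → pooled ranks: 66→8, 81→3, 76→4, 73→6
Rank sum = 8 + 3 + 4 + 6 = 21

21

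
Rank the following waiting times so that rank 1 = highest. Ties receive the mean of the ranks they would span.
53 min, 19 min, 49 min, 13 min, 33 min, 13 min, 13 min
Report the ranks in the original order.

Sorted (descending): 53, 49, 33, 19, 13, 13, 13
The 3 values of 13 occupy positions 5–7 → average rank 6.

1, 4, 2, 6, 3, 6, 6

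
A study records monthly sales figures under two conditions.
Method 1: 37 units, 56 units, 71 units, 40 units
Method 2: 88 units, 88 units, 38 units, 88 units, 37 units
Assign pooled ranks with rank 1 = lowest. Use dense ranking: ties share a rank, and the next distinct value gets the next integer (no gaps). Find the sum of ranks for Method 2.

Sorted (ascending): 37, 37, 38, 40, 56, 71, 88, 88, 88
The 2 values of 37 share dense rank 1.
The 3 values of 88 share dense rank 6.
Remaining distinct values take the next consecutive integers.
Method 2 values → pooled ranks: 88→6, 88→6, 38→2, 88→6, 37→1
Rank sum = 6 + 6 + 2 + 6 + 1 = 21

21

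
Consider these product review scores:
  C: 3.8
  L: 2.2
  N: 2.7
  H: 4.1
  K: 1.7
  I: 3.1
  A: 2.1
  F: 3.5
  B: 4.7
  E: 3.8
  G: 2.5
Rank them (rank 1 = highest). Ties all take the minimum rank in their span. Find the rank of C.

Sorted (descending): 4.7, 4.1, 3.8, 3.8, 3.5, 3.1, 2.7, 2.5, 2.2, 2.1, 1.7
The 2 values of 3.8 occupy positions 3–4 → each gets rank 3.
C has value 3.8 → rank 3.

3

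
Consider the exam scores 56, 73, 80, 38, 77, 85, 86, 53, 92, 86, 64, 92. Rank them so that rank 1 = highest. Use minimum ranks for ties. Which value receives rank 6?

Sorted (descending): 92, 92, 86, 86, 85, 80, 77, 73, 64, 56, 53, 38
The 2 values of 92 occupy positions 1–2 → each gets rank 1.
The 2 values of 86 occupy positions 3–4 → each gets rank 3.
Rank 6 → value 80.

80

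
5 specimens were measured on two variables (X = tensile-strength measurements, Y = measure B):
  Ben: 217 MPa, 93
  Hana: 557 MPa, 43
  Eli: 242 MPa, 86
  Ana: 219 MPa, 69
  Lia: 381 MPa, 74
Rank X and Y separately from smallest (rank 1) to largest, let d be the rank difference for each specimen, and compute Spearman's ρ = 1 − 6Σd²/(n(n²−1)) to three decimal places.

-0.700

Ranks of variable 1: 1, 5, 3, 2, 4
Ranks of variable 2: 5, 1, 4, 2, 3
d = r₁ − r₂: -4, 4, -1, 0, 1
d²: 16, 16, 1, 0, 1; Σd² = 34
ρ = 1 − 6·34/(5·24) = 1 − 204/120 = -0.700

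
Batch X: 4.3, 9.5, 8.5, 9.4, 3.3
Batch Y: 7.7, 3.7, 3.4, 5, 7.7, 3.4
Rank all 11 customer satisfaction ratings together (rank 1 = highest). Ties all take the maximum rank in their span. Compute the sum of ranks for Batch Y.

Sorted (descending): 9.5, 9.4, 8.5, 7.7, 7.7, 5, 4.3, 3.7, 3.4, 3.4, 3.3
The 2 values of 7.7 occupy positions 4–5 → each gets rank 5.
The 2 values of 3.4 occupy positions 9–10 → each gets rank 10.
Batch Y values → pooled ranks: 7.7→5, 3.7→8, 3.4→10, 5→6, 7.7→5, 3.4→10
Rank sum = 5 + 8 + 10 + 6 + 5 + 10 = 44

44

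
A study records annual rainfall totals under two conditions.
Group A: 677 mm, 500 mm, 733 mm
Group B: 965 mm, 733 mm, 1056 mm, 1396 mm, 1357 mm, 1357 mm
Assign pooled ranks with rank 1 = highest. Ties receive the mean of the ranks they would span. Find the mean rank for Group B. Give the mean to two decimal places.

3.58

Sorted (descending): 1396, 1357, 1357, 1056, 965, 733, 733, 677, 500
The 2 values of 1357 occupy positions 2–3 → average rank (2+3)/2 = 2.5.
The 2 values of 733 occupy positions 6–7 → average rank (6+7)/2 = 6.5.
Group B values → pooled ranks: 965→5, 733→6.5, 1056→4, 1396→1, 1357→2.5, 1357→2.5
Mean rank = (5 + 6.5 + 4 + 1 + 2.5 + 2.5) / 6 = 3.58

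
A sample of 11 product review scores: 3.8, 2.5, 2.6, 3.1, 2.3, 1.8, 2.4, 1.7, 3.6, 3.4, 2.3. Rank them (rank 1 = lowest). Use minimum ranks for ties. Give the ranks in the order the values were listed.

11, 6, 7, 8, 3, 2, 5, 1, 10, 9, 3

Sorted (ascending): 1.7, 1.8, 2.3, 2.3, 2.4, 2.5, 2.6, 3.1, 3.4, 3.6, 3.8
The 2 values of 2.3 occupy positions 3–4 → each gets rank 3.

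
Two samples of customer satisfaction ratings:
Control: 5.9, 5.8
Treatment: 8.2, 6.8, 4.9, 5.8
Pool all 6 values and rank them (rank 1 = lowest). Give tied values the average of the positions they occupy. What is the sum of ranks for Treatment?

Sorted (ascending): 4.9, 5.8, 5.8, 5.9, 6.8, 8.2
The 2 values of 5.8 occupy positions 2–3 → average rank (2+3)/2 = 2.5.
Treatment values → pooled ranks: 8.2→6, 6.8→5, 4.9→1, 5.8→2.5
Rank sum = 6 + 5 + 1 + 2.5 = 14.5

14.5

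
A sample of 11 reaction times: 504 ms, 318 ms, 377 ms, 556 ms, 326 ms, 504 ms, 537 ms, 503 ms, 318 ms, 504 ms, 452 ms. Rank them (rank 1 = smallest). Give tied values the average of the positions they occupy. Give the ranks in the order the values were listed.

8, 1.5, 4, 11, 3, 8, 10, 6, 1.5, 8, 5

Sorted (ascending): 318, 318, 326, 377, 452, 503, 504, 504, 504, 537, 556
The 2 values of 318 occupy positions 1–2 → average rank (1+2)/2 = 1.5.
The 3 values of 504 occupy positions 7–9 → average rank 8.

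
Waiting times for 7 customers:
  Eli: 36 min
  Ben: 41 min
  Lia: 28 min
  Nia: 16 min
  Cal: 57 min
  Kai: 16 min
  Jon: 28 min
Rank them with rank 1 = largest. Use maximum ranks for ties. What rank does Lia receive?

5

Sorted (descending): 57, 41, 36, 28, 28, 16, 16
The 2 values of 28 occupy positions 4–5 → each gets rank 5.
The 2 values of 16 occupy positions 6–7 → each gets rank 7.
Lia has value 28 min → rank 5.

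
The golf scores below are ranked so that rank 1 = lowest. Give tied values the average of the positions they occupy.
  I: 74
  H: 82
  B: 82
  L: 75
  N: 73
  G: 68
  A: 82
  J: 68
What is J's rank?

Sorted (ascending): 68, 68, 73, 74, 75, 82, 82, 82
The 2 values of 68 occupy positions 1–2 → average rank (1+2)/2 = 1.5.
The 3 values of 82 occupy positions 6–8 → average rank 7.
J has value 68 → rank 1.5.

1.5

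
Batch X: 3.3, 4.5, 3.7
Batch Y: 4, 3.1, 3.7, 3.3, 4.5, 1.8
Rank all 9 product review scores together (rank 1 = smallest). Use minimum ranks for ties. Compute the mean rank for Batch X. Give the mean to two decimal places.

5.33

Sorted (ascending): 1.8, 3.1, 3.3, 3.3, 3.7, 3.7, 4, 4.5, 4.5
The 2 values of 3.3 occupy positions 3–4 → each gets rank 3.
The 2 values of 3.7 occupy positions 5–6 → each gets rank 5.
The 2 values of 4.5 occupy positions 8–9 → each gets rank 8.
Batch X values → pooled ranks: 3.3→3, 4.5→8, 3.7→5
Mean rank = (3 + 8 + 5) / 3 = 5.33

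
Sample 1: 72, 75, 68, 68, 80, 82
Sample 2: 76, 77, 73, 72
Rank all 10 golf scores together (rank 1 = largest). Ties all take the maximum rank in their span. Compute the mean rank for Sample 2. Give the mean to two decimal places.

5.25

Sorted (descending): 82, 80, 77, 76, 75, 73, 72, 72, 68, 68
The 2 values of 72 occupy positions 7–8 → each gets rank 8.
The 2 values of 68 occupy positions 9–10 → each gets rank 10.
Sample 2 values → pooled ranks: 76→4, 77→3, 73→6, 72→8
Mean rank = (4 + 3 + 6 + 8) / 4 = 5.25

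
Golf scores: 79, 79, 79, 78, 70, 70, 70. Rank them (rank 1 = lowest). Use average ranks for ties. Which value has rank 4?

78

Sorted (ascending): 70, 70, 70, 78, 79, 79, 79
The 3 values of 70 occupy positions 1–3 → average rank 2.
The 3 values of 79 occupy positions 5–7 → average rank 6.
Rank 4 → value 78.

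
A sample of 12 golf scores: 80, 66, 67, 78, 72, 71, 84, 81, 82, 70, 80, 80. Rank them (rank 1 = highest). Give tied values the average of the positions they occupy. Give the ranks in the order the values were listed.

5, 12, 11, 7, 8, 9, 1, 3, 2, 10, 5, 5

Sorted (descending): 84, 82, 81, 80, 80, 80, 78, 72, 71, 70, 67, 66
The 3 values of 80 occupy positions 4–6 → average rank 5.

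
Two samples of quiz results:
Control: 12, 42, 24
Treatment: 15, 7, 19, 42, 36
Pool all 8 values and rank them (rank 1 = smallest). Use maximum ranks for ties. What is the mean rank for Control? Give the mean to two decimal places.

Sorted (ascending): 7, 12, 15, 19, 24, 36, 42, 42
The 2 values of 42 occupy positions 7–8 → each gets rank 8.
Control values → pooled ranks: 12→2, 42→8, 24→5
Mean rank = (2 + 8 + 5) / 3 = 5.00

5.00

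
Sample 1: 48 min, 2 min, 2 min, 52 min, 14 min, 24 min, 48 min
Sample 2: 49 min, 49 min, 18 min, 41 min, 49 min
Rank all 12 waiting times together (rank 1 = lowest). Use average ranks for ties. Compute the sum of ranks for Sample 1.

38

Sorted (ascending): 2, 2, 14, 18, 24, 41, 48, 48, 49, 49, 49, 52
The 2 values of 2 occupy positions 1–2 → average rank (1+2)/2 = 1.5.
The 2 values of 48 occupy positions 7–8 → average rank (7+8)/2 = 7.5.
The 3 values of 49 occupy positions 9–11 → average rank 10.
Sample 1 values → pooled ranks: 48→7.5, 2→1.5, 2→1.5, 52→12, 14→3, 24→5, 48→7.5
Rank sum = 7.5 + 1.5 + 1.5 + 12 + 3 + 5 + 7.5 = 38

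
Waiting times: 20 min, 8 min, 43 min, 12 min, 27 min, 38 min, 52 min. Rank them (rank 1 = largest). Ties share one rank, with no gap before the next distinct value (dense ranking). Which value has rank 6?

12

Sorted (descending): 52, 43, 38, 27, 20, 12, 8
No ties — each value takes its position as its rank.
Rank 6 → value 12.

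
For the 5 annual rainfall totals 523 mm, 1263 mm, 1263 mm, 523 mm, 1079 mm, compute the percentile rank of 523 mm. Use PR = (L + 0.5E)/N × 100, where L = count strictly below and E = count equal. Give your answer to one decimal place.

N = 5.
Strictly below 523: 0. Equal to 523: 2.
PR = (0 + 0.5·2)/5 × 100 = 20.0

20.0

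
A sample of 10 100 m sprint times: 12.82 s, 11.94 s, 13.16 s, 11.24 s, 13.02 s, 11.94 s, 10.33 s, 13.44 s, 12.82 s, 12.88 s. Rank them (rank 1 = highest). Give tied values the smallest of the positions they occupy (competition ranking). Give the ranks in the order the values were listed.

5, 7, 2, 9, 3, 7, 10, 1, 5, 4

Sorted (descending): 13.44, 13.16, 13.02, 12.88, 12.82, 12.82, 11.94, 11.94, 11.24, 10.33
The 2 values of 12.82 occupy positions 5–6 → each gets rank 5.
The 2 values of 11.94 occupy positions 7–8 → each gets rank 7.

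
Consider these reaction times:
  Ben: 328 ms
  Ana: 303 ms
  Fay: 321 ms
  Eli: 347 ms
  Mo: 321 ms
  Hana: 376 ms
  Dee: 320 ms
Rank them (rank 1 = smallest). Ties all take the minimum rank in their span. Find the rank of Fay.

3

Sorted (ascending): 303, 320, 321, 321, 328, 347, 376
The 2 values of 321 occupy positions 3–4 → each gets rank 3.
Fay has value 321 ms → rank 3.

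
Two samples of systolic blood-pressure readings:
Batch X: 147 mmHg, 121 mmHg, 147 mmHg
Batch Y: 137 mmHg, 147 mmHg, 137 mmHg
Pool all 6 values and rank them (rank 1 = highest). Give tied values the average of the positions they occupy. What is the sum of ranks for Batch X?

10

Sorted (descending): 147, 147, 147, 137, 137, 121
The 3 values of 147 occupy positions 1–3 → average rank 2.
The 2 values of 137 occupy positions 4–5 → average rank (4+5)/2 = 4.5.
Batch X values → pooled ranks: 147→2, 121→6, 147→2
Rank sum = 2 + 6 + 2 = 10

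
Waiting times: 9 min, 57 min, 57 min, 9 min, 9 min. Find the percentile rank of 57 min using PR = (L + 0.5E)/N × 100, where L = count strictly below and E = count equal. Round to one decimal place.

80.0

N = 5.
Strictly below 57: 3. Equal to 57: 2.
PR = (3 + 0.5·2)/5 × 100 = 80.0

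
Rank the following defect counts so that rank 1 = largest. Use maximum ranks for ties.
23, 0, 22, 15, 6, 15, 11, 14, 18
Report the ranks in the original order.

Sorted (descending): 23, 22, 18, 15, 15, 14, 11, 6, 0
The 2 values of 15 occupy positions 4–5 → each gets rank 5.

1, 9, 2, 5, 8, 5, 7, 6, 3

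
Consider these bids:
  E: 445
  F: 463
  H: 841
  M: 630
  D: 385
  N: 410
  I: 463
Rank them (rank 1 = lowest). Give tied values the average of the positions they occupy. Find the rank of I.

4.5

Sorted (ascending): 385, 410, 445, 463, 463, 630, 841
The 2 values of 463 occupy positions 4–5 → average rank (4+5)/2 = 4.5.
I has value 463 → rank 4.5.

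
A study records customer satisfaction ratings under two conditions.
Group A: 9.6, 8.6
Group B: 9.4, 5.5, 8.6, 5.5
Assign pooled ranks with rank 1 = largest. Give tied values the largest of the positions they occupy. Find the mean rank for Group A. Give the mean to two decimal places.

Sorted (descending): 9.6, 9.4, 8.6, 8.6, 5.5, 5.5
The 2 values of 8.6 occupy positions 3–4 → each gets rank 4.
The 2 values of 5.5 occupy positions 5–6 → each gets rank 6.
Group A values → pooled ranks: 9.6→1, 8.6→4
Mean rank = (1 + 4) / 2 = 2.50

2.50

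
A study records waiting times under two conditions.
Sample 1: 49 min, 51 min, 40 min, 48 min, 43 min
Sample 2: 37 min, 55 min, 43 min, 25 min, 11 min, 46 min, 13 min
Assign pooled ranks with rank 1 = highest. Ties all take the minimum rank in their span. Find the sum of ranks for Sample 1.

Sorted (descending): 55, 51, 49, 48, 46, 43, 43, 40, 37, 25, 13, 11
The 2 values of 43 occupy positions 6–7 → each gets rank 6.
Sample 1 values → pooled ranks: 49→3, 51→2, 40→8, 48→4, 43→6
Rank sum = 3 + 2 + 8 + 4 + 6 = 23

23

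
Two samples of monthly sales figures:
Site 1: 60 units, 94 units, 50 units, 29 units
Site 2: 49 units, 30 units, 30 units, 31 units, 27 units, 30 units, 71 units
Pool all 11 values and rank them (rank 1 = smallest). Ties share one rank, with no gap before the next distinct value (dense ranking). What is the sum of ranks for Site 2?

Sorted (ascending): 27, 29, 30, 30, 30, 31, 49, 50, 60, 71, 94
The 3 values of 30 share dense rank 3.
Remaining distinct values take the next consecutive integers.
Site 2 values → pooled ranks: 49→5, 30→3, 30→3, 31→4, 27→1, 30→3, 71→8
Rank sum = 5 + 3 + 3 + 4 + 1 + 3 + 8 = 27

27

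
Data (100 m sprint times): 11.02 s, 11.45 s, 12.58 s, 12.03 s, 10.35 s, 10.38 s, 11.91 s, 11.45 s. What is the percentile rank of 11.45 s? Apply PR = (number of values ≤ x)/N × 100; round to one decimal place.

N = 8.
Strictly below 11.45: 3. Equal to 11.45: 2.
PR = 5/8 × 100 = 62.5

62.5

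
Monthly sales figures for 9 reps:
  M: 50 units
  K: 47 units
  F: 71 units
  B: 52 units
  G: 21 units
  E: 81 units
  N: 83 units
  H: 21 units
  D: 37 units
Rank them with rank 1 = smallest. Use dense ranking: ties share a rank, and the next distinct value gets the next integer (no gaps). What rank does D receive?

Sorted (ascending): 21, 21, 37, 47, 50, 52, 71, 81, 83
The 2 values of 21 share dense rank 1.
Remaining distinct values take the next consecutive integers.
D has value 37 units → rank 2.

2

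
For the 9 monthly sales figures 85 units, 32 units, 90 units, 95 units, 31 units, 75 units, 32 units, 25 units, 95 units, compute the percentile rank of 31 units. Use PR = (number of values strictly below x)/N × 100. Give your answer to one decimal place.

N = 9.
Strictly below 31: 1. Equal to 31: 1.
PR = 1/9 × 100 = 11.1

11.1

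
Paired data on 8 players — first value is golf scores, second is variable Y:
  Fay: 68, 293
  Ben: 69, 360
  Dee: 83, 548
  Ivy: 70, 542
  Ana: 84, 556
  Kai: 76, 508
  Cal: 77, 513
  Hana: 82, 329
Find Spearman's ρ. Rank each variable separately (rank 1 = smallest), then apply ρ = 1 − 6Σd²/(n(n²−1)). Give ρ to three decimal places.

0.690

Ranks of variable 1: 1, 2, 7, 3, 8, 4, 5, 6
Ranks of variable 2: 1, 3, 7, 6, 8, 4, 5, 2
d = r₁ − r₂: 0, -1, 0, -3, 0, 0, 0, 4
d²: 0, 1, 0, 9, 0, 0, 0, 16; Σd² = 26
ρ = 1 − 6·26/(8·63) = 1 − 156/504 = 0.690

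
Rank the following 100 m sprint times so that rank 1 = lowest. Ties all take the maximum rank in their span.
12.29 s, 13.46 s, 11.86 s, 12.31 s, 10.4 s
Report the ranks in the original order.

Sorted (ascending): 10.4, 11.86, 12.29, 12.31, 13.46
No ties — each value takes its position as its rank.

3, 5, 2, 4, 1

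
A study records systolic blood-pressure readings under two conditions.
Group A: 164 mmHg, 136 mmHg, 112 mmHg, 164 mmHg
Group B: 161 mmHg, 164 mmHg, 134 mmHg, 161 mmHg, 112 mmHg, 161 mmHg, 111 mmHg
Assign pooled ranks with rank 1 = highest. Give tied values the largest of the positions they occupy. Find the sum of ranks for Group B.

50

Sorted (descending): 164, 164, 164, 161, 161, 161, 136, 134, 112, 112, 111
The 3 values of 164 occupy positions 1–3 → each gets rank 3.
The 3 values of 161 occupy positions 4–6 → each gets rank 6.
The 2 values of 112 occupy positions 9–10 → each gets rank 10.
Group B values → pooled ranks: 161→6, 164→3, 134→8, 161→6, 112→10, 161→6, 111→11
Rank sum = 6 + 3 + 8 + 6 + 10 + 6 + 11 = 50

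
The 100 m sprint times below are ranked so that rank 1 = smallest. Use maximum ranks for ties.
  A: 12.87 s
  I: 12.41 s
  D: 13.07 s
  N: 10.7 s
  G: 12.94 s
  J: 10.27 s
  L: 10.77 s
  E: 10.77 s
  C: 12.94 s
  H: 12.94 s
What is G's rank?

Sorted (ascending): 10.27, 10.7, 10.77, 10.77, 12.41, 12.87, 12.94, 12.94, 12.94, 13.07
The 2 values of 10.77 occupy positions 3–4 → each gets rank 4.
The 3 values of 12.94 occupy positions 7–9 → each gets rank 9.
G has value 12.94 s → rank 9.

9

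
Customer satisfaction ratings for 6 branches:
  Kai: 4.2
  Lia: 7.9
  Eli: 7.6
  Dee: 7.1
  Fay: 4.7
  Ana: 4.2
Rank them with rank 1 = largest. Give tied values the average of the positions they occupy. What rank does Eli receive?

Sorted (descending): 7.9, 7.6, 7.1, 4.7, 4.2, 4.2
The 2 values of 4.2 occupy positions 5–6 → average rank (5+6)/2 = 5.5.
Eli has value 7.6 → rank 2.

2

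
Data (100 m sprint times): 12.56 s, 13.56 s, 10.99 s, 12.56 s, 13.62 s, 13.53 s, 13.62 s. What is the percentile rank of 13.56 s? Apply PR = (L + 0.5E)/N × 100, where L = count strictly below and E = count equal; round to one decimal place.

64.3

N = 7.
Strictly below 13.56: 4. Equal to 13.56: 1.
PR = (4 + 0.5·1)/7 × 100 = 64.3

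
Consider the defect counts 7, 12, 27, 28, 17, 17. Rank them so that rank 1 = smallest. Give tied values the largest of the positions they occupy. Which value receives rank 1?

Sorted (ascending): 7, 12, 17, 17, 27, 28
The 2 values of 17 occupy positions 3–4 → each gets rank 4.
Rank 1 → value 7.

7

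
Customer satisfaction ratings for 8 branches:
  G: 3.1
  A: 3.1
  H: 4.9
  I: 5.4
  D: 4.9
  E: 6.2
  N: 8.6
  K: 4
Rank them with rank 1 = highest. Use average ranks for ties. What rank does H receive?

4.5

Sorted (descending): 8.6, 6.2, 5.4, 4.9, 4.9, 4, 3.1, 3.1
The 2 values of 4.9 occupy positions 4–5 → average rank (4+5)/2 = 4.5.
The 2 values of 3.1 occupy positions 7–8 → average rank (7+8)/2 = 7.5.
H has value 4.9 → rank 4.5.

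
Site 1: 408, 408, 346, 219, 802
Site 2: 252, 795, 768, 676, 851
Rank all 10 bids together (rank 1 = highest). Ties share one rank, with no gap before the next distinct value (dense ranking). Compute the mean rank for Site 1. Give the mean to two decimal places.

Sorted (descending): 851, 802, 795, 768, 676, 408, 408, 346, 252, 219
The 2 values of 408 share dense rank 6.
Remaining distinct values take the next consecutive integers.
Site 1 values → pooled ranks: 408→6, 408→6, 346→7, 219→9, 802→2
Mean rank = (6 + 6 + 7 + 9 + 2) / 5 = 6.00

6.00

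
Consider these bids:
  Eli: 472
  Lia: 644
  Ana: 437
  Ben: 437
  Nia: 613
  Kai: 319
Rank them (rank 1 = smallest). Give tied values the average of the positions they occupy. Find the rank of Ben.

Sorted (ascending): 319, 437, 437, 472, 613, 644
The 2 values of 437 occupy positions 2–3 → average rank (2+3)/2 = 2.5.
Ben has value 437 → rank 2.5.

2.5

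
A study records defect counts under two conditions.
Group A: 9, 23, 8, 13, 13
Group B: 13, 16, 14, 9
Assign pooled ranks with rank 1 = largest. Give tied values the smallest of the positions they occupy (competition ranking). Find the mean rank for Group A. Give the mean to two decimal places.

Sorted (descending): 23, 16, 14, 13, 13, 13, 9, 9, 8
The 3 values of 13 occupy positions 4–6 → each gets rank 4.
The 2 values of 9 occupy positions 7–8 → each gets rank 7.
Group A values → pooled ranks: 9→7, 23→1, 8→9, 13→4, 13→4
Mean rank = (7 + 1 + 9 + 4 + 4) / 5 = 5.00

5.00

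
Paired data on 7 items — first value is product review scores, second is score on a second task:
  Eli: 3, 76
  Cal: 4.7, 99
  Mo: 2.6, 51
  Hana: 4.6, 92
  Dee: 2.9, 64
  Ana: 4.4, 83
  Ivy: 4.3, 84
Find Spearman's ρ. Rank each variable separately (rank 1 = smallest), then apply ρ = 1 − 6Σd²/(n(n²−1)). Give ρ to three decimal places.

Ranks of variable 1: 3, 7, 1, 6, 2, 5, 4
Ranks of variable 2: 3, 7, 1, 6, 2, 4, 5
d = r₁ − r₂: 0, 0, 0, 0, 0, 1, -1
d²: 0, 0, 0, 0, 0, 1, 1; Σd² = 2
ρ = 1 − 6·2/(7·48) = 1 − 12/336 = 0.964

0.964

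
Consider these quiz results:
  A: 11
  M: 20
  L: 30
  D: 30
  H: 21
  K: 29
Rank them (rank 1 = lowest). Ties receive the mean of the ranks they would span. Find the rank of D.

5.5

Sorted (ascending): 11, 20, 21, 29, 30, 30
The 2 values of 30 occupy positions 5–6 → average rank (5+6)/2 = 5.5.
D has value 30 → rank 5.5.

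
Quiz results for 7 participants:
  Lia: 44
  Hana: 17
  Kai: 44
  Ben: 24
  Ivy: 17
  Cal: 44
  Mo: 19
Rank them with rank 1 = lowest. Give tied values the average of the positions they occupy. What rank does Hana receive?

1.5

Sorted (ascending): 17, 17, 19, 24, 44, 44, 44
The 2 values of 17 occupy positions 1–2 → average rank (1+2)/2 = 1.5.
The 3 values of 44 occupy positions 5–7 → average rank 6.
Hana has value 17 → rank 1.5.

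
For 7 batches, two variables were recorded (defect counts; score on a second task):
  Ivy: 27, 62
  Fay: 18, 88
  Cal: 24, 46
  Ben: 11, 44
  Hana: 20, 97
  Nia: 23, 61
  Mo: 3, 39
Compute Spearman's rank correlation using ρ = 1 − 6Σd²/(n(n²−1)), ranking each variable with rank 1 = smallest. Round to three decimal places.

0.429

Ranks of variable 1: 7, 3, 6, 2, 4, 5, 1
Ranks of variable 2: 5, 6, 3, 2, 7, 4, 1
d = r₁ − r₂: 2, -3, 3, 0, -3, 1, 0
d²: 4, 9, 9, 0, 9, 1, 0; Σd² = 32
ρ = 1 − 6·32/(7·48) = 1 − 192/336 = 0.429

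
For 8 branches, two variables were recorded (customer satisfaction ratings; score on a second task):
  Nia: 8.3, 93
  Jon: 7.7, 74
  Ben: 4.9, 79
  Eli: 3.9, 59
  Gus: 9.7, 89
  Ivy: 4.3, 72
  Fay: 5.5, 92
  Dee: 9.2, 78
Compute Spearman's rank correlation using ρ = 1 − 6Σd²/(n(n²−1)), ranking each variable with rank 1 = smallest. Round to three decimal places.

Ranks of variable 1: 6, 5, 3, 1, 8, 2, 4, 7
Ranks of variable 2: 8, 3, 5, 1, 6, 2, 7, 4
d = r₁ − r₂: -2, 2, -2, 0, 2, 0, -3, 3
d²: 4, 4, 4, 0, 4, 0, 9, 9; Σd² = 34
ρ = 1 − 6·34/(8·63) = 1 − 204/504 = 0.595

0.595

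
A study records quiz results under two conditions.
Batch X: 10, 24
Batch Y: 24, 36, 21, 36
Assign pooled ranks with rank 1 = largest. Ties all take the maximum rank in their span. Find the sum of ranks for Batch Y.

Sorted (descending): 36, 36, 24, 24, 21, 10
The 2 values of 36 occupy positions 1–2 → each gets rank 2.
The 2 values of 24 occupy positions 3–4 → each gets rank 4.
Batch Y values → pooled ranks: 24→4, 36→2, 21→5, 36→2
Rank sum = 4 + 2 + 5 + 2 = 13

13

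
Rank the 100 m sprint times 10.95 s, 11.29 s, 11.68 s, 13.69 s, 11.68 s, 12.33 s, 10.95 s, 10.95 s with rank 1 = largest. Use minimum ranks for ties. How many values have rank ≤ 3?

4

Sorted (descending): 13.69, 12.33, 11.68, 11.68, 11.29, 10.95, 10.95, 10.95
The 2 values of 11.68 occupy positions 3–4 → each gets rank 3.
The 3 values of 10.95 occupy positions 6–8 → each gets rank 6.
Ranks ≤ 3: {1, 2, 3, 3} → 4 values.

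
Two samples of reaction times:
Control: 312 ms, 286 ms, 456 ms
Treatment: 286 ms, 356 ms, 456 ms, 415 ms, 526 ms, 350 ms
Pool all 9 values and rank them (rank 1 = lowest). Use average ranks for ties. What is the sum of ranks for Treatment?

33

Sorted (ascending): 286, 286, 312, 350, 356, 415, 456, 456, 526
The 2 values of 286 occupy positions 1–2 → average rank (1+2)/2 = 1.5.
The 2 values of 456 occupy positions 7–8 → average rank (7+8)/2 = 7.5.
Treatment values → pooled ranks: 286→1.5, 356→5, 456→7.5, 415→6, 526→9, 350→4
Rank sum = 1.5 + 5 + 7.5 + 6 + 9 + 4 = 33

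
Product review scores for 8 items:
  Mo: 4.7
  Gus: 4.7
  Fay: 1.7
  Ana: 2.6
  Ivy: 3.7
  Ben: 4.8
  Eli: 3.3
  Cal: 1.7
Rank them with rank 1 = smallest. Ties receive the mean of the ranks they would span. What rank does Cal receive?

Sorted (ascending): 1.7, 1.7, 2.6, 3.3, 3.7, 4.7, 4.7, 4.8
The 2 values of 1.7 occupy positions 1–2 → average rank (1+2)/2 = 1.5.
The 2 values of 4.7 occupy positions 6–7 → average rank (6+7)/2 = 6.5.
Cal has value 1.7 → rank 1.5.

1.5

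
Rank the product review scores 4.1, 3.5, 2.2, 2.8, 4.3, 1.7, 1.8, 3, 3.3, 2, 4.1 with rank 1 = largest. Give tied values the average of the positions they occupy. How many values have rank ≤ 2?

1

Sorted (descending): 4.3, 4.1, 4.1, 3.5, 3.3, 3, 2.8, 2.2, 2, 1.8, 1.7
The 2 values of 4.1 occupy positions 2–3 → average rank (2+3)/2 = 2.5.
Ranks ≤ 2: {1} → 1 value.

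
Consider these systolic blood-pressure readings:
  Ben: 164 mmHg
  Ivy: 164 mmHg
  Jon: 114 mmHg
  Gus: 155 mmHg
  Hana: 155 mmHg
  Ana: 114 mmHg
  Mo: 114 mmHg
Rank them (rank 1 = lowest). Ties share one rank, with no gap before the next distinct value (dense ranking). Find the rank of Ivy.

Sorted (ascending): 114, 114, 114, 155, 155, 164, 164
The 3 values of 114 share dense rank 1.
The 2 values of 155 share dense rank 2.
The 2 values of 164 share dense rank 3.
Ivy has value 164 mmHg → rank 3.

3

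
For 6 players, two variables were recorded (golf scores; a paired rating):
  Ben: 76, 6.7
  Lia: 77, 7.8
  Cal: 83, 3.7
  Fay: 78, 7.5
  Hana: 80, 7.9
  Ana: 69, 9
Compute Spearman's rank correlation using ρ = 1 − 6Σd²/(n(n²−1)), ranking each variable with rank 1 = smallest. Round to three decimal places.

-0.486

Ranks of variable 1: 2, 3, 6, 4, 5, 1
Ranks of variable 2: 2, 4, 1, 3, 5, 6
d = r₁ − r₂: 0, -1, 5, 1, 0, -5
d²: 0, 1, 25, 1, 0, 25; Σd² = 52
ρ = 1 − 6·52/(6·35) = 1 − 312/210 = -0.486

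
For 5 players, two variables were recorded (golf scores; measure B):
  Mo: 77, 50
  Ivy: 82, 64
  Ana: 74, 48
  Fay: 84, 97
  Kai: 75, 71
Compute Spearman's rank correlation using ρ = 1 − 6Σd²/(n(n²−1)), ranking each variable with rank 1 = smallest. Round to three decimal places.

Ranks of variable 1: 3, 4, 1, 5, 2
Ranks of variable 2: 2, 3, 1, 5, 4
d = r₁ − r₂: 1, 1, 0, 0, -2
d²: 1, 1, 0, 0, 4; Σd² = 6
ρ = 1 − 6·6/(5·24) = 1 − 36/120 = 0.700

0.700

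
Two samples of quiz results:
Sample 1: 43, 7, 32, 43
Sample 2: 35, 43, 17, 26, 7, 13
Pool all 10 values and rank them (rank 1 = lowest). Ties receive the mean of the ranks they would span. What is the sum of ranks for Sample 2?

Sorted (ascending): 7, 7, 13, 17, 26, 32, 35, 43, 43, 43
The 2 values of 7 occupy positions 1–2 → average rank (1+2)/2 = 1.5.
The 3 values of 43 occupy positions 8–10 → average rank 9.
Sample 2 values → pooled ranks: 35→7, 43→9, 17→4, 26→5, 7→1.5, 13→3
Rank sum = 7 + 9 + 4 + 5 + 1.5 + 3 = 29.5

29.5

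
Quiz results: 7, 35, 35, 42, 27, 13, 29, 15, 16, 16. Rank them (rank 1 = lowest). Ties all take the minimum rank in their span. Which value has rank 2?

13

Sorted (ascending): 7, 13, 15, 16, 16, 27, 29, 35, 35, 42
The 2 values of 16 occupy positions 4–5 → each gets rank 4.
The 2 values of 35 occupy positions 8–9 → each gets rank 8.
Rank 2 → value 13.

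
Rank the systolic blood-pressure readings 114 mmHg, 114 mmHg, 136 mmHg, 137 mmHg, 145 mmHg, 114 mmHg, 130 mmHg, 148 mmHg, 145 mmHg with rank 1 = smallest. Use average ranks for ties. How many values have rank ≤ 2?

3

Sorted (ascending): 114, 114, 114, 130, 136, 137, 145, 145, 148
The 3 values of 114 occupy positions 1–3 → average rank 2.
The 2 values of 145 occupy positions 7–8 → average rank (7+8)/2 = 7.5.
Ranks ≤ 2: {2, 2, 2} → 3 values.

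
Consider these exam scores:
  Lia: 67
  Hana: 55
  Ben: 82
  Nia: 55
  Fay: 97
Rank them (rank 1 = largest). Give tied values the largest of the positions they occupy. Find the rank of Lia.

Sorted (descending): 97, 82, 67, 55, 55
The 2 values of 55 occupy positions 4–5 → each gets rank 5.
Lia has value 67 → rank 3.

3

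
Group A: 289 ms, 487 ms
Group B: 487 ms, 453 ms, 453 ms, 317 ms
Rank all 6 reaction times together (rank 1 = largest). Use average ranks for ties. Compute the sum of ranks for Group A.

Sorted (descending): 487, 487, 453, 453, 317, 289
The 2 values of 487 occupy positions 1–2 → average rank (1+2)/2 = 1.5.
The 2 values of 453 occupy positions 3–4 → average rank (3+4)/2 = 3.5.
Group A values → pooled ranks: 289→6, 487→1.5
Rank sum = 6 + 1.5 = 7.5

7.5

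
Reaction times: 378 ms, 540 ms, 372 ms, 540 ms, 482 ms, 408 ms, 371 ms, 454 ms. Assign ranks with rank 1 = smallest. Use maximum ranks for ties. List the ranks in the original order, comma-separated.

3, 8, 2, 8, 6, 4, 1, 5

Sorted (ascending): 371, 372, 378, 408, 454, 482, 540, 540
The 2 values of 540 occupy positions 7–8 → each gets rank 8.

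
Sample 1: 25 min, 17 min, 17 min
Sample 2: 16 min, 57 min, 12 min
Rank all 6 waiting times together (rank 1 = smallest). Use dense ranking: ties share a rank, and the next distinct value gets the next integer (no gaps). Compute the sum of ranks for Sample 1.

10

Sorted (ascending): 12, 16, 17, 17, 25, 57
The 2 values of 17 share dense rank 3.
Remaining distinct values take the next consecutive integers.
Sample 1 values → pooled ranks: 25→4, 17→3, 17→3
Rank sum = 4 + 3 + 3 = 10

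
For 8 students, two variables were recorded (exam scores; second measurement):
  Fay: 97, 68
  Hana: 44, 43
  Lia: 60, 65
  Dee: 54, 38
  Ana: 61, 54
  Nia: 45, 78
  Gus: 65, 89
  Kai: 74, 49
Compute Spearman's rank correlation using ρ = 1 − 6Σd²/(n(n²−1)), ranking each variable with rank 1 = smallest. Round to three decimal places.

Ranks of variable 1: 8, 1, 4, 3, 5, 2, 6, 7
Ranks of variable 2: 6, 2, 5, 1, 4, 7, 8, 3
d = r₁ − r₂: 2, -1, -1, 2, 1, -5, -2, 4
d²: 4, 1, 1, 4, 1, 25, 4, 16; Σd² = 56
ρ = 1 − 6·56/(8·63) = 1 − 336/504 = 0.333

0.333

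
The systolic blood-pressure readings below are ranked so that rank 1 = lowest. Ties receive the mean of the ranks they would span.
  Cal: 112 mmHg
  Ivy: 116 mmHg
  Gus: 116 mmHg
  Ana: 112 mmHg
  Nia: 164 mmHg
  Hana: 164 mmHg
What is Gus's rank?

Sorted (ascending): 112, 112, 116, 116, 164, 164
The 2 values of 112 occupy positions 1–2 → average rank (1+2)/2 = 1.5.
The 2 values of 116 occupy positions 3–4 → average rank (3+4)/2 = 3.5.
The 2 values of 164 occupy positions 5–6 → average rank (5+6)/2 = 5.5.
Gus has value 116 mmHg → rank 3.5.

3.5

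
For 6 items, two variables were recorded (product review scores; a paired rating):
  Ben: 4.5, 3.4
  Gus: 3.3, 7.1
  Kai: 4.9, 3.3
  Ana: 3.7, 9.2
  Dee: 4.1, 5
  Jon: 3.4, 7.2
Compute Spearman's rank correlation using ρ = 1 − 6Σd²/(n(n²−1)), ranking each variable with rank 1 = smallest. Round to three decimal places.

Ranks of variable 1: 5, 1, 6, 3, 4, 2
Ranks of variable 2: 2, 4, 1, 6, 3, 5
d = r₁ − r₂: 3, -3, 5, -3, 1, -3
d²: 9, 9, 25, 9, 1, 9; Σd² = 62
ρ = 1 − 6·62/(6·35) = 1 − 372/210 = -0.771

-0.771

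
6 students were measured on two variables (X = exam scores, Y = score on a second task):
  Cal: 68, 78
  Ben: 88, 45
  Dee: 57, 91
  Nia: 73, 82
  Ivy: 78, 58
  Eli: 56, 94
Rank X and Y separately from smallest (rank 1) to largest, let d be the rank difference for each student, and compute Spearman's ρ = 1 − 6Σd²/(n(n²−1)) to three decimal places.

-0.943

Ranks of variable 1: 3, 6, 2, 4, 5, 1
Ranks of variable 2: 3, 1, 5, 4, 2, 6
d = r₁ − r₂: 0, 5, -3, 0, 3, -5
d²: 0, 25, 9, 0, 9, 25; Σd² = 68
ρ = 1 − 6·68/(6·35) = 1 − 408/210 = -0.943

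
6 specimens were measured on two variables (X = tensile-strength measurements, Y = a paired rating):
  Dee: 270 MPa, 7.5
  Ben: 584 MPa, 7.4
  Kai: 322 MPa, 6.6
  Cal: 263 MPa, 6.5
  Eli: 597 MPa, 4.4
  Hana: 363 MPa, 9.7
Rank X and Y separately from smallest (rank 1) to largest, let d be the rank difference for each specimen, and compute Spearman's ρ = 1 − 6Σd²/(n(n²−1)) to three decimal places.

Ranks of variable 1: 2, 5, 3, 1, 6, 4
Ranks of variable 2: 5, 4, 3, 2, 1, 6
d = r₁ − r₂: -3, 1, 0, -1, 5, -2
d²: 9, 1, 0, 1, 25, 4; Σd² = 40
ρ = 1 − 6·40/(6·35) = 1 − 240/210 = -0.143

-0.143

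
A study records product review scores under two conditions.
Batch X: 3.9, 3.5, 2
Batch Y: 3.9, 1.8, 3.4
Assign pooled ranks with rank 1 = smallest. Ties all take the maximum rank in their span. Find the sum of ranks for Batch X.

12

Sorted (ascending): 1.8, 2, 3.4, 3.5, 3.9, 3.9
The 2 values of 3.9 occupy positions 5–6 → each gets rank 6.
Batch X values → pooled ranks: 3.9→6, 3.5→4, 2→2
Rank sum = 6 + 4 + 2 = 12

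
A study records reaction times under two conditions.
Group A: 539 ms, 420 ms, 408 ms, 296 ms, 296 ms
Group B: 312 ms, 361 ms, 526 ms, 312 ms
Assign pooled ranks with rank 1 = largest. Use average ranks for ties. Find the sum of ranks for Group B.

20

Sorted (descending): 539, 526, 420, 408, 361, 312, 312, 296, 296
The 2 values of 312 occupy positions 6–7 → average rank (6+7)/2 = 6.5.
The 2 values of 296 occupy positions 8–9 → average rank (8+9)/2 = 8.5.
Group B values → pooled ranks: 312→6.5, 361→5, 526→2, 312→6.5
Rank sum = 6.5 + 5 + 2 + 6.5 = 20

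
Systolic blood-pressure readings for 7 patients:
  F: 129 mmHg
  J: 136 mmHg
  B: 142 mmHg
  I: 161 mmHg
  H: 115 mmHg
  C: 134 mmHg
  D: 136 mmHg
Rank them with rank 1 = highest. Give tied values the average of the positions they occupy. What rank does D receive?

Sorted (descending): 161, 142, 136, 136, 134, 129, 115
The 2 values of 136 occupy positions 3–4 → average rank (3+4)/2 = 3.5.
D has value 136 mmHg → rank 3.5.

3.5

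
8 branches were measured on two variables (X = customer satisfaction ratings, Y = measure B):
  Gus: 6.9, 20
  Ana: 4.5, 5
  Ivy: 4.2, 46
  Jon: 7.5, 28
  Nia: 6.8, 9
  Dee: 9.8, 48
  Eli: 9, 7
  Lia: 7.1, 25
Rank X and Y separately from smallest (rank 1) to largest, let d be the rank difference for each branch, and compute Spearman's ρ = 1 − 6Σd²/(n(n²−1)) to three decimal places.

Ranks of variable 1: 4, 2, 1, 6, 3, 8, 7, 5
Ranks of variable 2: 4, 1, 7, 6, 3, 8, 2, 5
d = r₁ − r₂: 0, 1, -6, 0, 0, 0, 5, 0
d²: 0, 1, 36, 0, 0, 0, 25, 0; Σd² = 62
ρ = 1 − 6·62/(8·63) = 1 − 372/504 = 0.262

0.262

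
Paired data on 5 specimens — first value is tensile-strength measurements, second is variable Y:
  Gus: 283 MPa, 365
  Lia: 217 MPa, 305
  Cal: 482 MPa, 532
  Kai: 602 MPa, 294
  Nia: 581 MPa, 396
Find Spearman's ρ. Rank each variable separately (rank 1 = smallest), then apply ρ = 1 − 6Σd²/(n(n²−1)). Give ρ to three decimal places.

Ranks of variable 1: 2, 1, 3, 5, 4
Ranks of variable 2: 3, 2, 5, 1, 4
d = r₁ − r₂: -1, -1, -2, 4, 0
d²: 1, 1, 4, 16, 0; Σd² = 22
ρ = 1 − 6·22/(5·24) = 1 − 132/120 = -0.100

-0.100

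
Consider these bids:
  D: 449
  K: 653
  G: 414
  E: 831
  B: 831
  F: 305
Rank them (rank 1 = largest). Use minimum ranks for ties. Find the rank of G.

5

Sorted (descending): 831, 831, 653, 449, 414, 305
The 2 values of 831 occupy positions 1–2 → each gets rank 1.
G has value 414 → rank 5.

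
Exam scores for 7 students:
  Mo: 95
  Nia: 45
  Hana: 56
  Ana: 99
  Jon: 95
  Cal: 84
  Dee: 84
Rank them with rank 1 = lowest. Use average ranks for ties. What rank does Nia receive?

Sorted (ascending): 45, 56, 84, 84, 95, 95, 99
The 2 values of 84 occupy positions 3–4 → average rank (3+4)/2 = 3.5.
The 2 values of 95 occupy positions 5–6 → average rank (5+6)/2 = 5.5.
Nia has value 45 → rank 1.

1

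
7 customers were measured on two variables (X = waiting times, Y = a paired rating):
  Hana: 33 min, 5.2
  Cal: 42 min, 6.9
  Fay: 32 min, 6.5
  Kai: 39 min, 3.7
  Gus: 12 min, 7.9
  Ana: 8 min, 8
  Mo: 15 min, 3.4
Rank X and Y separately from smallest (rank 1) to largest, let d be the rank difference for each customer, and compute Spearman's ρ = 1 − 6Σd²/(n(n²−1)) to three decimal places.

Ranks of variable 1: 5, 7, 4, 6, 2, 1, 3
Ranks of variable 2: 3, 5, 4, 2, 6, 7, 1
d = r₁ − r₂: 2, 2, 0, 4, -4, -6, 2
d²: 4, 4, 0, 16, 16, 36, 4; Σd² = 80
ρ = 1 − 6·80/(7·48) = 1 − 480/336 = -0.429

-0.429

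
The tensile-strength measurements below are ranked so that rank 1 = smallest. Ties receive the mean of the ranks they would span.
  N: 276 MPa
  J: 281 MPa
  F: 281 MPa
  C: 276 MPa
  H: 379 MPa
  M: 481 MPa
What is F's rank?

3.5

Sorted (ascending): 276, 276, 281, 281, 379, 481
The 2 values of 276 occupy positions 1–2 → average rank (1+2)/2 = 1.5.
The 2 values of 281 occupy positions 3–4 → average rank (3+4)/2 = 3.5.
F has value 281 MPa → rank 3.5.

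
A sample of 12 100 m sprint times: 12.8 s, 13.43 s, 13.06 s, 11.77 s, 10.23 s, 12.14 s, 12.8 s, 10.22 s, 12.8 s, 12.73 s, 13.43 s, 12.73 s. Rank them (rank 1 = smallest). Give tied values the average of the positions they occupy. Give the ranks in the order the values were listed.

Sorted (ascending): 10.22, 10.23, 11.77, 12.14, 12.73, 12.73, 12.8, 12.8, 12.8, 13.06, 13.43, 13.43
The 2 values of 12.73 occupy positions 5–6 → average rank (5+6)/2 = 5.5.
The 3 values of 12.8 occupy positions 7–9 → average rank 8.
The 2 values of 13.43 occupy positions 11–12 → average rank (11+12)/2 = 11.5.

8, 11.5, 10, 3, 2, 4, 8, 1, 8, 5.5, 11.5, 5.5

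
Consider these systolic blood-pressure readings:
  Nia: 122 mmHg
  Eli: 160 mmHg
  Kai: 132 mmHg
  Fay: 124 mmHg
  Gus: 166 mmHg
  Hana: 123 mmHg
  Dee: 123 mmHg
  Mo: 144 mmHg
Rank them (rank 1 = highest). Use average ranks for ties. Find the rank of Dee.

6.5

Sorted (descending): 166, 160, 144, 132, 124, 123, 123, 122
The 2 values of 123 occupy positions 6–7 → average rank (6+7)/2 = 6.5.
Dee has value 123 mmHg → rank 6.5.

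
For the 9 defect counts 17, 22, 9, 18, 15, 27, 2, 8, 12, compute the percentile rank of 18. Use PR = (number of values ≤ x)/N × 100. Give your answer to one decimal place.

N = 9.
Strictly below 18: 6. Equal to 18: 1.
PR = 7/9 × 100 = 77.8

77.8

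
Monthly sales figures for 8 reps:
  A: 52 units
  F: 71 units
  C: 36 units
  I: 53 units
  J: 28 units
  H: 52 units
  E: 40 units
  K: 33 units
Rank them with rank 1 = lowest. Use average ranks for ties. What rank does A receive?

Sorted (ascending): 28, 33, 36, 40, 52, 52, 53, 71
The 2 values of 52 occupy positions 5–6 → average rank (5+6)/2 = 5.5.
A has value 52 units → rank 5.5.

5.5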